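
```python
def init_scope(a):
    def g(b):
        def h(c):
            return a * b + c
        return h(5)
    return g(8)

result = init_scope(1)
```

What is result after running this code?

Step 1: a = 1, b = 8, c = 5.
Step 2: h() computes a * b + c = 1 * 8 + 5 = 13.
Step 3: result = 13

The answer is 13.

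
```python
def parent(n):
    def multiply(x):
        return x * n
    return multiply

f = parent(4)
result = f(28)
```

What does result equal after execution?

Step 1: parent(4) returns multiply closure with n = 4.
Step 2: f(28) computes 28 * 4 = 112.
Step 3: result = 112

The answer is 112.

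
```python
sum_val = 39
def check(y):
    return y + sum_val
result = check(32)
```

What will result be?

Step 1: sum_val = 39 is defined globally.
Step 2: check(32) uses parameter y = 32 and looks up sum_val from global scope = 39.
Step 3: result = 32 + 39 = 71

The answer is 71.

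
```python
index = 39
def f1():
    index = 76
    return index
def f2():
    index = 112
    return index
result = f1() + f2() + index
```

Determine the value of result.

Step 1: Each function shadows global index with its own local.
Step 2: f1() returns 76, f2() returns 112.
Step 3: Global index = 39 is unchanged. result = 76 + 112 + 39 = 227

The answer is 227.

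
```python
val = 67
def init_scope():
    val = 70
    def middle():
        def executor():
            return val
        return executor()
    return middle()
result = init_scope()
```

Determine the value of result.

Step 1: init_scope() defines val = 70. middle() and executor() have no local val.
Step 2: executor() checks local (none), enclosing middle() (none), enclosing init_scope() and finds val = 70.
Step 3: result = 70

The answer is 70.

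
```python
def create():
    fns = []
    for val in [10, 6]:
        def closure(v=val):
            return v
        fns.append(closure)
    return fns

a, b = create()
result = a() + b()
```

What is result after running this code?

Step 1: Default argument v=val captures val at each iteration.
Step 2: a() returns 10 (captured at first iteration), b() returns 6 (captured at second).
Step 3: result = 10 + 6 = 16

The answer is 16.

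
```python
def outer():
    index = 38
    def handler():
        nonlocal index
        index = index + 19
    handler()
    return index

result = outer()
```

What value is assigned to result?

Step 1: outer() sets index = 38.
Step 2: handler() uses nonlocal to modify index in outer's scope: index = 38 + 19 = 57.
Step 3: outer() returns the modified index = 57

The answer is 57.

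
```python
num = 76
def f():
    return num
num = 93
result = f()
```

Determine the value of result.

Step 1: num is first set to 76, then reassigned to 93.
Step 2: f() is called after the reassignment, so it looks up the current global num = 93.
Step 3: result = 93

The answer is 93.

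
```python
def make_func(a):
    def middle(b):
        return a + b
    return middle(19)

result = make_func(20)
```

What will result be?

Step 1: make_func(20) passes a = 20.
Step 2: middle(19) has b = 19, reads a = 20 from enclosing.
Step 3: result = 20 + 19 = 39

The answer is 39.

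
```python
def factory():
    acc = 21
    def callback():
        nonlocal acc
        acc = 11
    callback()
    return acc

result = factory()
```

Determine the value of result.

Step 1: factory() sets acc = 21.
Step 2: callback() uses nonlocal to reassign acc = 11.
Step 3: result = 11

The answer is 11.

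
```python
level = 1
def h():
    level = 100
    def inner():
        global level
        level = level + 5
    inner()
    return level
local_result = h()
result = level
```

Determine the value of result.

Step 1: Global level = 1. h() creates local level = 100.
Step 2: inner() declares global level and adds 5: global level = 1 + 5 = 6.
Step 3: h() returns its local level = 100 (unaffected by inner).
Step 4: result = global level = 6

The answer is 6.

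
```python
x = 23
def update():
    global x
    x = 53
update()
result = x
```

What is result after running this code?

Step 1: x = 23 globally.
Step 2: update() declares global x and sets it to 53.
Step 3: After update(), global x = 53. result = 53

The answer is 53.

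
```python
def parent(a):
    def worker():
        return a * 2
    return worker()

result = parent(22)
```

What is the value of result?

Step 1: parent(22) binds parameter a = 22.
Step 2: worker() accesses a = 22 from enclosing scope.
Step 3: result = 22 * 2 = 44

The answer is 44.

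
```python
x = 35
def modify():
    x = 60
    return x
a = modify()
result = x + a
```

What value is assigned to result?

Step 1: Global x = 35. modify() returns local x = 60.
Step 2: a = 60. Global x still = 35.
Step 3: result = 35 + 60 = 95

The answer is 95.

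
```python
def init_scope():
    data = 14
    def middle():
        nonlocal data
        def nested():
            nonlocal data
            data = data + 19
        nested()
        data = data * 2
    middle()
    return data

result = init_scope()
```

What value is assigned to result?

Step 1: data = 14.
Step 2: nested() adds 19: data = 14 + 19 = 33.
Step 3: middle() doubles: data = 33 * 2 = 66.
Step 4: result = 66

The answer is 66.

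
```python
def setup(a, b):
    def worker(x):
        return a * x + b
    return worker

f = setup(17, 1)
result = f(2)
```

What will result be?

Step 1: setup(17, 1) captures a = 17, b = 1.
Step 2: f(2) computes 17 * 2 + 1 = 35.
Step 3: result = 35

The answer is 35.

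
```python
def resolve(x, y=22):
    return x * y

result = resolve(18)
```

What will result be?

Step 1: resolve(18) uses default y = 22.
Step 2: Returns 18 * 22 = 396.
Step 3: result = 396

The answer is 396.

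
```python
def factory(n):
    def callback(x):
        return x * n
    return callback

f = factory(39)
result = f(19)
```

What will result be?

Step 1: factory(39) creates a closure capturing n = 39.
Step 2: f(19) computes 19 * 39 = 741.
Step 3: result = 741

The answer is 741.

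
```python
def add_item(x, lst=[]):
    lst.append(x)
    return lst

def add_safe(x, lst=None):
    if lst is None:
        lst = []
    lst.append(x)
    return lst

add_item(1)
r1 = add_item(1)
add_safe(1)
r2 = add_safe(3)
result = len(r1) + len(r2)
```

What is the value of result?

Step 1: add_item shares mutable default: after 2 calls, lst = [1, 1], len = 2.
Step 2: add_safe creates fresh list each time: r2 = [3], len = 1.
Step 3: result = 2 + 1 = 3

The answer is 3.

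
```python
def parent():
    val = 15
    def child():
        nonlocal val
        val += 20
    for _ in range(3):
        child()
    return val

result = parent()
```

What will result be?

Step 1: val = 15.
Step 2: child() is called 3 times in a loop, each adding 20 via nonlocal.
Step 3: val = 15 + 20 * 3 = 75

The answer is 75.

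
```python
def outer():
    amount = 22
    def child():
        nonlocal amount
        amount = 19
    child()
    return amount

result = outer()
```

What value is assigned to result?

Step 1: outer() sets amount = 22.
Step 2: child() uses nonlocal to reassign amount = 19.
Step 3: result = 19

The answer is 19.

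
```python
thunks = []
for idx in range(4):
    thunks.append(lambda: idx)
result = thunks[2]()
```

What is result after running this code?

Step 1: The loop creates 4 lambdas, all referencing the same variable idx.
Step 2: After the loop, idx = 3 (final value).
Step 3: thunks[2]() looks up idx at call time and finds 3. This is the late binding gotcha. result = 3

The answer is 3.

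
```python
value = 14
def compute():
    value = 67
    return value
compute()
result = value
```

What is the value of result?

Step 1: value = 14 globally.
Step 2: compute() creates a LOCAL value = 67 (no global keyword!).
Step 3: The global value is unchanged. result = 14

The answer is 14.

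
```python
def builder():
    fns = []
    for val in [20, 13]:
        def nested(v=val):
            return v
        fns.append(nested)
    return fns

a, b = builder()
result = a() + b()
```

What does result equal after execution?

Step 1: Default argument v=val captures val at each iteration.
Step 2: a() returns 20 (captured at first iteration), b() returns 13 (captured at second).
Step 3: result = 20 + 13 = 33

The answer is 33.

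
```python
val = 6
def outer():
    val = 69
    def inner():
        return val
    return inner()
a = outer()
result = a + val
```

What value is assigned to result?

Step 1: outer() has local val = 69. inner() reads from enclosing.
Step 2: outer() returns 69. Global val = 6 unchanged.
Step 3: result = 69 + 6 = 75

The answer is 75.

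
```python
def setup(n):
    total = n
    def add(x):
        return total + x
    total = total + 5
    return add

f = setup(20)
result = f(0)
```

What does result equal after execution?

Step 1: setup(20) sets total = 20, then total = 20 + 5 = 25.
Step 2: Closures capture by reference, so add sees total = 25.
Step 3: f(0) returns 25 + 0 = 25

The answer is 25.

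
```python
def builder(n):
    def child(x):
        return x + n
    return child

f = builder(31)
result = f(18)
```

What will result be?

Step 1: builder(31) creates a closure that captures n = 31.
Step 2: f(18) calls the closure with x = 18, returning 18 + 31 = 49.
Step 3: result = 49

The answer is 49.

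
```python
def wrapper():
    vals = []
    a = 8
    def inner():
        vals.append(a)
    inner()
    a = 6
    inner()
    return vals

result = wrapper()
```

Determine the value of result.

Step 1: a = 8. inner() appends current a to vals.
Step 2: First inner(): appends 8. Then a = 6.
Step 3: Second inner(): appends 6 (closure sees updated a). result = [8, 6]

The answer is [8, 6].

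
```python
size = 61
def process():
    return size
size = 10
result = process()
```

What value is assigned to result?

Step 1: size is first set to 61, then reassigned to 10.
Step 2: process() is called after the reassignment, so it looks up the current global size = 10.
Step 3: result = 10

The answer is 10.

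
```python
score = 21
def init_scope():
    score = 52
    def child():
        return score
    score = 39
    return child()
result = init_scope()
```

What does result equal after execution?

Step 1: init_scope() sets score = 52, then later score = 39.
Step 2: child() is called after score is reassigned to 39. Closures capture variables by reference, not by value.
Step 3: result = 39

The answer is 39.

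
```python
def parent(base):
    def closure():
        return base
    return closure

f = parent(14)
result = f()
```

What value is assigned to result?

Step 1: parent(14) creates closure capturing base = 14.
Step 2: f() returns the captured base = 14.
Step 3: result = 14

The answer is 14.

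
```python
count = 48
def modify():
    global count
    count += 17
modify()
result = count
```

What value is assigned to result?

Step 1: count = 48 globally.
Step 2: modify() modifies global count: count += 17 = 65.
Step 3: result = 65

The answer is 65.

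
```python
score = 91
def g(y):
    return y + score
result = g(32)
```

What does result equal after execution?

Step 1: score = 91 is defined globally.
Step 2: g(32) uses parameter y = 32 and looks up score from global scope = 91.
Step 3: result = 32 + 91 = 123

The answer is 123.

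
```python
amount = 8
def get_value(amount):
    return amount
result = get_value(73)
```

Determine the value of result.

Step 1: Global amount = 8.
Step 2: get_value(73) takes parameter amount = 73, which shadows the global.
Step 3: result = 73

The answer is 73.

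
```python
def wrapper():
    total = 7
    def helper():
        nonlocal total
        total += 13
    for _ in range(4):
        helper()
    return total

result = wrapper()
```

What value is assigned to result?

Step 1: total = 7.
Step 2: helper() is called 4 times in a loop, each adding 13 via nonlocal.
Step 3: total = 7 + 13 * 4 = 59

The answer is 59.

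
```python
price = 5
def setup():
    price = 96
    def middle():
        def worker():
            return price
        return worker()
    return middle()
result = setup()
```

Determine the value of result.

Step 1: setup() defines price = 96. middle() and worker() have no local price.
Step 2: worker() checks local (none), enclosing middle() (none), enclosing setup() and finds price = 96.
Step 3: result = 96

The answer is 96.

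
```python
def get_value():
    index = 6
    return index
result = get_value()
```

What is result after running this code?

Step 1: get_value() defines index = 6 in its local scope.
Step 2: return index finds the local variable index = 6.
Step 3: result = 6

The answer is 6.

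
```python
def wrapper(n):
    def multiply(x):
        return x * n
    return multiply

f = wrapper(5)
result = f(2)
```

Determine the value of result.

Step 1: wrapper(5) returns multiply closure with n = 5.
Step 2: f(2) computes 2 * 5 = 10.
Step 3: result = 10

The answer is 10.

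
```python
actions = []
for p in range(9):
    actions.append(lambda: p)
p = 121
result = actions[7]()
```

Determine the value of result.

Step 1: Lambdas capture the variable p by reference, not by value.
Step 2: After the loop, p is reassigned to 121.
Step 3: actions[7]() looks up the current p = 121. result = 121

The answer is 121.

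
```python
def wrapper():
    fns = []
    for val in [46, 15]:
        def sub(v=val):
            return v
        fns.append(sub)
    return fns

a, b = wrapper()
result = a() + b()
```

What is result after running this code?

Step 1: Default argument v=val captures val at each iteration.
Step 2: a() returns 46 (captured at first iteration), b() returns 15 (captured at second).
Step 3: result = 46 + 15 = 61

The answer is 61.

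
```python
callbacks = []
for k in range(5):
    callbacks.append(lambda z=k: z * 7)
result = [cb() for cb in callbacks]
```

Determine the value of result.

Step 1: Default arg z=k captures k at each iteration.
Step 2: callbacks[k] has z defaulting to k, returns k * 7.
Step 3: result = [0, 7, 14, 21, 28]

The answer is [0, 7, 14, 21, 28].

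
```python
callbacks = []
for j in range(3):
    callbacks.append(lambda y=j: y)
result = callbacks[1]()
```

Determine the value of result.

Step 1: Default argument y=j captures j's value at each iteration.
Step 2: callbacks[1] captured y = 1 when j was 1.
Step 3: result = 1

The answer is 1.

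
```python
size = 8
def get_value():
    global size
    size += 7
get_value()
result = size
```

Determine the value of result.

Step 1: size = 8 globally.
Step 2: get_value() modifies global size: size += 7 = 15.
Step 3: result = 15

The answer is 15.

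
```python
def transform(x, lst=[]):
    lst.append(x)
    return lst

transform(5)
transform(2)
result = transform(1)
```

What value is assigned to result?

Step 1: Mutable default argument gotcha! The list [] is created once.
Step 2: Each call appends to the SAME list: [5], [5, 2], [5, 2, 1].
Step 3: result = [5, 2, 1]

The answer is [5, 2, 1].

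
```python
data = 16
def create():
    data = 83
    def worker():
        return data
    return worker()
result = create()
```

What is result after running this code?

Step 1: data = 16 globally, but create() defines data = 83 locally.
Step 2: worker() looks up data. Not in local scope, so checks enclosing scope (create) and finds data = 83.
Step 3: result = 83

The answer is 83.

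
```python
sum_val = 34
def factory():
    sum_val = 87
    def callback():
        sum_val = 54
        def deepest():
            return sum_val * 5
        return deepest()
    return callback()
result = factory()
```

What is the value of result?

Step 1: deepest() looks up sum_val through LEGB: not local, finds sum_val = 54 in enclosing callback().
Step 2: Returns 54 * 5 = 270.
Step 3: result = 270

The answer is 270.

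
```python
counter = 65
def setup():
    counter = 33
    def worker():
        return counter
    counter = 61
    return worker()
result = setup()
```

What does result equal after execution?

Step 1: setup() sets counter = 33, then later counter = 61.
Step 2: worker() is called after counter is reassigned to 61. Closures capture variables by reference, not by value.
Step 3: result = 61

The answer is 61.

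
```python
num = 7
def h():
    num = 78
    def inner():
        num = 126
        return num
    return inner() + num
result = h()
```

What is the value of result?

Step 1: h() has local num = 78. inner() has local num = 126.
Step 2: inner() returns its local num = 126.
Step 3: h() returns 126 + its own num (78) = 204

The answer is 204.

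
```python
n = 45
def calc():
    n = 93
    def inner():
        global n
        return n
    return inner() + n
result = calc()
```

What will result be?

Step 1: Global n = 45. calc() shadows with local n = 93.
Step 2: inner() uses global keyword, so inner() returns global n = 45.
Step 3: calc() returns 45 + 93 = 138

The answer is 138.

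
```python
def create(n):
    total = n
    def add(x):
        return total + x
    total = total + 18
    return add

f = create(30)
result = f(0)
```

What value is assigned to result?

Step 1: create(30) sets total = 30, then total = 30 + 18 = 48.
Step 2: Closures capture by reference, so add sees total = 48.
Step 3: f(0) returns 48 + 0 = 48

The answer is 48.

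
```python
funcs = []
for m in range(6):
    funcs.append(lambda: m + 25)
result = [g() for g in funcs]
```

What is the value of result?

Step 1: All lambdas capture m by reference. After the loop, m = 5.
Step 2: Each call returns 5 + 25 = 30.
Step 3: result = [30, 30, 30, 30, 30, 30]

The answer is [30, 30, 30, 30, 30, 30].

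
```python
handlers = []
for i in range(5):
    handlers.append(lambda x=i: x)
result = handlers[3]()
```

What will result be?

Step 1: Default argument x=i captures i's value at each iteration.
Step 2: handlers[3] captured x = 3 when i was 3.
Step 3: result = 3

The answer is 3.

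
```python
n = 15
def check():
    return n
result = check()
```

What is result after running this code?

Step 1: n = 15 is defined in the global scope.
Step 2: check() looks up n. No local n exists, so Python checks the global scope via LEGB rule and finds n = 15.
Step 3: result = 15

The answer is 15.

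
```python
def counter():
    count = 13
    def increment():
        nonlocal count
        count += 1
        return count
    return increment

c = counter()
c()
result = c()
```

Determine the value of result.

Step 1: counter() creates closure with count = 13.
Step 2: Each c() call increments count via nonlocal. After 2 calls: 13 + 2 = 15.
Step 3: result = 15

The answer is 15.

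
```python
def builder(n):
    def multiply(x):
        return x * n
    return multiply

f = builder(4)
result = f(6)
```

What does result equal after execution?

Step 1: builder(4) returns multiply closure with n = 4.
Step 2: f(6) computes 6 * 4 = 24.
Step 3: result = 24

The answer is 24.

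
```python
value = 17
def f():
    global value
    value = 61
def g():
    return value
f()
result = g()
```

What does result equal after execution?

Step 1: value = 17.
Step 2: f() sets global value = 61.
Step 3: g() reads global value = 61. result = 61

The answer is 61.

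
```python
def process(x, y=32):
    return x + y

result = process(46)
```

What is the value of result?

Step 1: process(46) uses default y = 32.
Step 2: Returns 46 + 32 = 78.
Step 3: result = 78

The answer is 78.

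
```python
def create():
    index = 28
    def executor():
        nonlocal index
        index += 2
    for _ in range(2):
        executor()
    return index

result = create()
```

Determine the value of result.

Step 1: index = 28.
Step 2: executor() is called 2 times in a loop, each adding 2 via nonlocal.
Step 3: index = 28 + 2 * 2 = 32

The answer is 32.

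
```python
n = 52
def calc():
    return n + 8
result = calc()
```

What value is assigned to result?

Step 1: n = 52 is defined globally.
Step 2: calc() looks up n from global scope = 52, then computes 52 + 8 = 60.
Step 3: result = 60

The answer is 60.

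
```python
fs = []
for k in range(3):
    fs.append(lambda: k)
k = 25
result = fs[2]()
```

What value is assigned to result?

Step 1: Lambdas capture the variable k by reference, not by value.
Step 2: After the loop, k is reassigned to 25.
Step 3: fs[2]() looks up the current k = 25. result = 25

The answer is 25.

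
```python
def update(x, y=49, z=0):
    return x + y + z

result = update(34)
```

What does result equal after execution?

Step 1: update(34) uses defaults y = 49, z = 0.
Step 2: Returns 34 + 49 + 0 = 83.
Step 3: result = 83

The answer is 83.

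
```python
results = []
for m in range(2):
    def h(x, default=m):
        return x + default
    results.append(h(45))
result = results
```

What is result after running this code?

Step 1: Default argument default=m is evaluated at function definition time.
Step 2: Each iteration creates h with default = current m value.
Step 3: h(45) returns 45 + default. results = [45, 46]

The answer is [45, 46].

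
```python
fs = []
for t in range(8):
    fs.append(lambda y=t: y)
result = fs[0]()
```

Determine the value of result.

Step 1: Default argument y=t captures t's value at each iteration.
Step 2: fs[0] captured y = 0 when t was 0.
Step 3: result = 0

The answer is 0.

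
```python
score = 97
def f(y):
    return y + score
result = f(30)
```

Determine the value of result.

Step 1: score = 97 is defined globally.
Step 2: f(30) uses parameter y = 30 and looks up score from global scope = 97.
Step 3: result = 30 + 97 = 127

The answer is 127.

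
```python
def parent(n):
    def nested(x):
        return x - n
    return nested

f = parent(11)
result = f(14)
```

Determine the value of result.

Step 1: parent(11) creates a closure capturing n = 11.
Step 2: f(14) computes 14 - 11 = 3.
Step 3: result = 3

The answer is 3.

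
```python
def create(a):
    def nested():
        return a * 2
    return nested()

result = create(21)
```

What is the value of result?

Step 1: create(21) binds parameter a = 21.
Step 2: nested() accesses a = 21 from enclosing scope.
Step 3: result = 21 * 2 = 42

The answer is 42.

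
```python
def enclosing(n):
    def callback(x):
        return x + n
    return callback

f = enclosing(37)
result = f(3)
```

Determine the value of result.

Step 1: enclosing(37) creates a closure that captures n = 37.
Step 2: f(3) calls the closure with x = 3, returning 3 + 37 = 40.
Step 3: result = 40

The answer is 40.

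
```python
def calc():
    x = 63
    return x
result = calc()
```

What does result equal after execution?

Step 1: calc() defines x = 63 in its local scope.
Step 2: return x finds the local variable x = 63.
Step 3: result = 63

The answer is 63.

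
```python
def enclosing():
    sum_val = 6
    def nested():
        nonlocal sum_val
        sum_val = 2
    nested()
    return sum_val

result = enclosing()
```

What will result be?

Step 1: enclosing() sets sum_val = 6.
Step 2: nested() uses nonlocal to reassign sum_val = 2.
Step 3: result = 2

The answer is 2.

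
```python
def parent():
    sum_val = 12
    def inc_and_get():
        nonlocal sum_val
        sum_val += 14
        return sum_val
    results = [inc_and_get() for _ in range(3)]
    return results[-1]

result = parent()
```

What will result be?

Step 1: sum_val = 12.
Step 2: Three calls to inc_and_get(), each adding 14.
Step 3: Last value = 12 + 14 * 3 = 54

The answer is 54.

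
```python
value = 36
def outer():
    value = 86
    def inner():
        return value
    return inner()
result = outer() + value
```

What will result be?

Step 1: Global value = 36. outer() shadows with value = 86.
Step 2: inner() returns enclosing value = 86. outer() = 86.
Step 3: result = 86 + global value (36) = 122

The answer is 122.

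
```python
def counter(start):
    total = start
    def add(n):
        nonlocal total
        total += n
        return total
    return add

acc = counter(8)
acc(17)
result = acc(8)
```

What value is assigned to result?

Step 1: counter(8) creates closure with total = 8.
Step 2: First acc(17): total = 8 + 17 = 25.
Step 3: Second acc(8): total = 25 + 8 = 33. result = 33

The answer is 33.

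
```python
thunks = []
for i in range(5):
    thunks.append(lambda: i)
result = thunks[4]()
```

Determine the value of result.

Step 1: The loop creates 5 lambdas, all referencing the same variable i.
Step 2: After the loop, i = 4 (final value).
Step 3: thunks[4]() looks up i at call time and finds 4. This is the late binding gotcha. result = 4

The answer is 4.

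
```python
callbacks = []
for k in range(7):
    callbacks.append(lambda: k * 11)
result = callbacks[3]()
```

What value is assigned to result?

Step 1: All lambdas reference the same variable k (late binding).
Step 2: After the loop, k = 6. Every lambda returns k * 11.
Step 3: callbacks[3]() = 6 * 11 = 66

The answer is 66.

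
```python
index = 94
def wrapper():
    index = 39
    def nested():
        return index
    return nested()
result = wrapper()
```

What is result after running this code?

Step 1: index = 94 globally, but wrapper() defines index = 39 locally.
Step 2: nested() looks up index. Not in local scope, so checks enclosing scope (wrapper) and finds index = 39.
Step 3: result = 39

The answer is 39.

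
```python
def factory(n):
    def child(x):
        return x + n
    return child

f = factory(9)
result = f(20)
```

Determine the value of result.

Step 1: factory(9) creates a closure that captures n = 9.
Step 2: f(20) calls the closure with x = 20, returning 20 + 9 = 29.
Step 3: result = 29

The answer is 29.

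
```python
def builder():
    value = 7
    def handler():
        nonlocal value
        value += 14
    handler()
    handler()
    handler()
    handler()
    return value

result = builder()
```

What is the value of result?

Step 1: value starts at 7.
Step 2: handler() is called 4 times, each adding 14.
Step 3: value = 7 + 14 * 4 = 63

The answer is 63.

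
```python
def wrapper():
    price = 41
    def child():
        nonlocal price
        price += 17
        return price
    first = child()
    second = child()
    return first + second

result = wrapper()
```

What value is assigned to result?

Step 1: price starts at 41.
Step 2: First call: price = 41 + 17 = 58, returns 58.
Step 3: Second call: price = 58 + 17 = 75, returns 75.
Step 4: result = 58 + 75 = 133

The answer is 133.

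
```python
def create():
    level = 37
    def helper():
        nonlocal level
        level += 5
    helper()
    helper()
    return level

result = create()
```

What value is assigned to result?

Step 1: level starts at 37.
Step 2: helper() is called 2 times, each adding 5.
Step 3: level = 37 + 5 * 2 = 47

The answer is 47.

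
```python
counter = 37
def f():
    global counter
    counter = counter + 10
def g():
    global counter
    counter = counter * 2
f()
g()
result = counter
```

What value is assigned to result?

Step 1: counter = 37.
Step 2: f() adds 10: counter = 37 + 10 = 47.
Step 3: g() doubles: counter = 47 * 2 = 94.
Step 4: result = 94

The answer is 94.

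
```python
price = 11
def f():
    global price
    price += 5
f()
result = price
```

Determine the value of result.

Step 1: price = 11 globally.
Step 2: f() modifies global price: price += 5 = 16.
Step 3: result = 16

The answer is 16.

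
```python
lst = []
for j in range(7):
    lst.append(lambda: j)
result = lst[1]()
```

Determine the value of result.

Step 1: The loop creates 7 lambdas, all referencing the same variable j.
Step 2: After the loop, j = 6 (final value).
Step 3: lst[1]() looks up j at call time and finds 6. This is the late binding gotcha. result = 6

The answer is 6.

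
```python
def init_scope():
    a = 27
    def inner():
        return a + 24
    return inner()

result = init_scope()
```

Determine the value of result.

Step 1: init_scope() defines a = 27.
Step 2: inner() reads a = 27 from enclosing scope, returns 27 + 24 = 51.
Step 3: result = 51

The answer is 51.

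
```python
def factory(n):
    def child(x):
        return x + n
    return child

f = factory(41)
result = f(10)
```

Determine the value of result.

Step 1: factory(41) creates a closure that captures n = 41.
Step 2: f(10) calls the closure with x = 10, returning 10 + 41 = 51.
Step 3: result = 51

The answer is 51.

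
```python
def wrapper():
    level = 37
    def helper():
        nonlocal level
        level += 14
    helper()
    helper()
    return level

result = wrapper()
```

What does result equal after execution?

Step 1: level starts at 37.
Step 2: helper() is called 2 times, each adding 14.
Step 3: level = 37 + 14 * 2 = 65

The answer is 65.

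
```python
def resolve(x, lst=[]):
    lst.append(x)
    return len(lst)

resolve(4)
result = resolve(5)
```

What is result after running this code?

Step 1: Mutable default list persists between calls.
Step 2: First call: lst = [4], len = 1. Second call: lst = [4, 5], len = 2.
Step 3: result = 2

The answer is 2.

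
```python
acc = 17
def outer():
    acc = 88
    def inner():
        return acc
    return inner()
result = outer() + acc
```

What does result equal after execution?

Step 1: Global acc = 17. outer() shadows with acc = 88.
Step 2: inner() returns enclosing acc = 88. outer() = 88.
Step 3: result = 88 + global acc (17) = 105

The answer is 105.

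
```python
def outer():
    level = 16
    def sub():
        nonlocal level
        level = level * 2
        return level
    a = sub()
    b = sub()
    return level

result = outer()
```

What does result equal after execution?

Step 1: level starts at 16.
Step 2: First sub(): level = 16 * 2 = 32.
Step 3: Second sub(): level = 32 * 2 = 64.
Step 4: result = 64

The answer is 64.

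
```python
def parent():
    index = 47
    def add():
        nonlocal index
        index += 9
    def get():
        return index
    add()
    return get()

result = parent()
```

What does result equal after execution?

Step 1: index = 47. add() modifies it via nonlocal, get() reads it.
Step 2: add() makes index = 47 + 9 = 56.
Step 3: get() returns 56. result = 56

The answer is 56.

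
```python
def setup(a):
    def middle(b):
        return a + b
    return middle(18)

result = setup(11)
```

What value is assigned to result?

Step 1: setup(11) passes a = 11.
Step 2: middle(18) has b = 18, reads a = 11 from enclosing.
Step 3: result = 11 + 18 = 29

The answer is 29.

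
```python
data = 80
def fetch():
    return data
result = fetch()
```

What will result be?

Step 1: data = 80 is defined in the global scope.
Step 2: fetch() looks up data. No local data exists, so Python checks the global scope via LEGB rule and finds data = 80.
Step 3: result = 80

The answer is 80.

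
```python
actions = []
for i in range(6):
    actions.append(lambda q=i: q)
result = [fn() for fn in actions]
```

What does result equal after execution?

Step 1: Default arg q=i captures i at each iteration.
Step 2: Each lambda has its own default: 0, 1, ..., 5.
Step 3: result = [0, 1, 2, 3, 4, 5]

The answer is [0, 1, 2, 3, 4, 5].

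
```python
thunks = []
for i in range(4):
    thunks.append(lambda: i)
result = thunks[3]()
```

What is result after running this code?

Step 1: The loop creates 4 lambdas, all referencing the same variable i.
Step 2: After the loop, i = 3 (final value).
Step 3: thunks[3]() looks up i at call time and finds 3. This is the late binding gotcha. result = 3

The answer is 3.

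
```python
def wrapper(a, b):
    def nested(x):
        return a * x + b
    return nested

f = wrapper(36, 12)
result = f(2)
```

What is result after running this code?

Step 1: wrapper(36, 12) captures a = 36, b = 12.
Step 2: f(2) computes 36 * 2 + 12 = 84.
Step 3: result = 84

The answer is 84.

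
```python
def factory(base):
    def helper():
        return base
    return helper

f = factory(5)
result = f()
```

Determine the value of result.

Step 1: factory(5) creates closure capturing base = 5.
Step 2: f() returns the captured base = 5.
Step 3: result = 5

The answer is 5.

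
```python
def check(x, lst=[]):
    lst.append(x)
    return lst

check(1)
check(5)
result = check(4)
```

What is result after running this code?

Step 1: Mutable default argument gotcha! The list [] is created once.
Step 2: Each call appends to the SAME list: [1], [1, 5], [1, 5, 4].
Step 3: result = [1, 5, 4]

The answer is [1, 5, 4].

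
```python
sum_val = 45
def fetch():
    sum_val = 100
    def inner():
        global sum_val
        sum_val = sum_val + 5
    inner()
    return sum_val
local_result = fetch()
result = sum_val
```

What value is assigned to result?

Step 1: Global sum_val = 45. fetch() creates local sum_val = 100.
Step 2: inner() declares global sum_val and adds 5: global sum_val = 45 + 5 = 50.
Step 3: fetch() returns its local sum_val = 100 (unaffected by inner).
Step 4: result = global sum_val = 50

The answer is 50.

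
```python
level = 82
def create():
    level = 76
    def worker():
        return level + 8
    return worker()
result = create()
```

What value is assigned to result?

Step 1: create() shadows global level with level = 76.
Step 2: worker() finds level = 76 in enclosing scope, computes 76 + 8 = 84.
Step 3: result = 84

The answer is 84.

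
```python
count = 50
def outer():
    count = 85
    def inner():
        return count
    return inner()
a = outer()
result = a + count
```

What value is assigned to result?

Step 1: outer() has local count = 85. inner() reads from enclosing.
Step 2: outer() returns 85. Global count = 50 unchanged.
Step 3: result = 85 + 50 = 135

The answer is 135.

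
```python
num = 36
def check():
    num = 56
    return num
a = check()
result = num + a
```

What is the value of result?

Step 1: Global num = 36. check() returns local num = 56.
Step 2: a = 56. Global num still = 36.
Step 3: result = 36 + 56 = 92

The answer is 92.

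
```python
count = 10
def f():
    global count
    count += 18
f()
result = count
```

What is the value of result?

Step 1: count = 10 globally.
Step 2: f() modifies global count: count += 18 = 28.
Step 3: result = 28

The answer is 28.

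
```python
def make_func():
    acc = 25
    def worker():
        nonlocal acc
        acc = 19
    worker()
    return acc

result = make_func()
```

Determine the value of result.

Step 1: make_func() sets acc = 25.
Step 2: worker() uses nonlocal to reassign acc = 19.
Step 3: result = 19

The answer is 19.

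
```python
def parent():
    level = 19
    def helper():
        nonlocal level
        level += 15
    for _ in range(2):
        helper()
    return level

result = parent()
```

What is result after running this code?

Step 1: level = 19.
Step 2: helper() is called 2 times in a loop, each adding 15 via nonlocal.
Step 3: level = 19 + 15 * 2 = 49

The answer is 49.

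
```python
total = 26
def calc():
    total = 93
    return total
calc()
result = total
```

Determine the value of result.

Step 1: total = 26 globally.
Step 2: calc() creates a LOCAL total = 93 (no global keyword!).
Step 3: The global total is unchanged. result = 26

The answer is 26.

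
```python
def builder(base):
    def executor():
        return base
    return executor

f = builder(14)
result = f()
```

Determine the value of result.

Step 1: builder(14) creates closure capturing base = 14.
Step 2: f() returns the captured base = 14.
Step 3: result = 14

The answer is 14.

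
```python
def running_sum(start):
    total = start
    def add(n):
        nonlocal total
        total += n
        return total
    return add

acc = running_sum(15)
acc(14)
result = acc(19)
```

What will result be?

Step 1: running_sum(15) creates closure with total = 15.
Step 2: First acc(14): total = 15 + 14 = 29.
Step 3: Second acc(19): total = 29 + 19 = 48. result = 48

The answer is 48.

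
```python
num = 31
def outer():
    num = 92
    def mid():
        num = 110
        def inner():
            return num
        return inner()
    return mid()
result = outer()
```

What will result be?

Step 1: Three levels of shadowing: global 31, outer 92, mid 110.
Step 2: inner() finds num = 110 in enclosing mid() scope.
Step 3: result = 110

The answer is 110.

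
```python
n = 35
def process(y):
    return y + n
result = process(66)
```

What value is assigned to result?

Step 1: n = 35 is defined globally.
Step 2: process(66) uses parameter y = 66 and looks up n from global scope = 35.
Step 3: result = 66 + 35 = 101

The answer is 101.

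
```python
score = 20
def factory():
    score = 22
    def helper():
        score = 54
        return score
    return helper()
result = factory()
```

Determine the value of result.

Step 1: Three scopes define score: global (20), factory (22), helper (54).
Step 2: helper() has its own local score = 54, which shadows both enclosing and global.
Step 3: result = 54 (local wins in LEGB)

The answer is 54.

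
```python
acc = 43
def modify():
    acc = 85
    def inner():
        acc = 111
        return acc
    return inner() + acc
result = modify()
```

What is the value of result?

Step 1: modify() has local acc = 85. inner() has local acc = 111.
Step 2: inner() returns its local acc = 111.
Step 3: modify() returns 111 + its own acc (85) = 196

The answer is 196.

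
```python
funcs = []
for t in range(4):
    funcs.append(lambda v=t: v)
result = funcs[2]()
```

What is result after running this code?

Step 1: Default argument v=t captures t's value at each iteration.
Step 2: funcs[2] captured v = 2 when t was 2.
Step 3: result = 2

The answer is 2.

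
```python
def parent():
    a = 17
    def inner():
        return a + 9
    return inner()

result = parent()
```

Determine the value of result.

Step 1: parent() defines a = 17.
Step 2: inner() reads a = 17 from enclosing scope, returns 17 + 9 = 26.
Step 3: result = 26

The answer is 26.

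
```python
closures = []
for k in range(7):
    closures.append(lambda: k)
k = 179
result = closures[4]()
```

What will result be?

Step 1: Lambdas capture the variable k by reference, not by value.
Step 2: After the loop, k is reassigned to 179.
Step 3: closures[4]() looks up the current k = 179. result = 179

The answer is 179.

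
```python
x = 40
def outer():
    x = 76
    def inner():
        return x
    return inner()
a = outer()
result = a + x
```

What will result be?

Step 1: outer() has local x = 76. inner() reads from enclosing.
Step 2: outer() returns 76. Global x = 40 unchanged.
Step 3: result = 76 + 40 = 116

The answer is 116.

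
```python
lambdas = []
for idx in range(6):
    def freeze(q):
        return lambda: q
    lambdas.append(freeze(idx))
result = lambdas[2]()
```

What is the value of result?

Step 1: freeze(idx) creates a new scope capturing q = idx at call time.
Step 2: lambdas[2] = freeze(2), so its lambda captures q = 2.
Step 3: result = 2 (closure factory fixes late binding)

The answer is 2.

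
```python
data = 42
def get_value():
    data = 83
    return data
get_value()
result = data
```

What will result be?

Step 1: data = 42 globally.
Step 2: get_value() creates a LOCAL data = 83 (no global keyword!).
Step 3: The global data is unchanged. result = 42

The answer is 42.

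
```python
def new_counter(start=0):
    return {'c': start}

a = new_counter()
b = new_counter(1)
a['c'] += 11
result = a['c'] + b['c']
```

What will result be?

Step 1: new_counter() returns a new dict each call (immutable default 0).
Step 2: a = {'c': 0}, b = {'c': 1}.
Step 3: a['c'] += 11 = 11. result = 11 + 1 = 12

The answer is 12.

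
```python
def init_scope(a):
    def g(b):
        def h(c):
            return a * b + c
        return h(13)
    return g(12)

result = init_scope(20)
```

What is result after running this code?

Step 1: a = 20, b = 12, c = 13.
Step 2: h() computes a * b + c = 20 * 12 + 13 = 253.
Step 3: result = 253

The answer is 253.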